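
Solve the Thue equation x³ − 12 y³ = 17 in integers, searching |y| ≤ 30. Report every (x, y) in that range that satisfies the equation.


The equation is x³ - 12y³ = 17. For fixed y, x³ = 12·y³ + 17, so a solution requires the RHS to be a perfect cube.
Strategy: iterate y from -30 to 30, compute RHS = 12·y³ + 17, and check whether it is a (positive or negative) perfect cube.
Check small values of y:
  y = 0: RHS = 17 is not a perfect cube.
  y = 1: RHS = 29 is not a perfect cube.
  y = -1: RHS = 5 is not a perfect cube.
  y = 2: RHS = 113 is not a perfect cube.
  y = -2: RHS = -79 is not a perfect cube.
  y = 3: RHS = 341 is not a perfect cube.
  y = -3: RHS = -307 is not a perfect cube.
Continuing the search up to |y| = 30 finds no solutions either.
No (x, y) in the scanned range satisfies the equation.

No integer solutions with |y| ≤ 30.


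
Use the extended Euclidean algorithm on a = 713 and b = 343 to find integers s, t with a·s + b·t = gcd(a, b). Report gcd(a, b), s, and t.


Euclidean algorithm on (713, 343) — divide until remainder is 0:
  713 = 2 · 343 + 27
  343 = 12 · 27 + 19
  27 = 1 · 19 + 8
  19 = 2 · 8 + 3
  8 = 2 · 3 + 2
  3 = 1 · 2 + 1
  2 = 2 · 1 + 0
gcd(713, 343) = 1.
Track Bezout coefficients alongside the remainders: start with r₀ = 713 = a·1 + b·0 (s = 1, t = 0) and r₁ = 343 = a·0 + b·1 (s = 0, t = 1); each new remainder r_{k+1} = r_{k-1} − q_k·r_k inherits s_{k+1} = s_{k-1} − q_k·s_k, t_{k+1} = t_{k-1} − q_k·t_k, so r_k = a·s_k + b·t_k at every step:
  q = 2: r = 27, s = 1 − 2·0 = 1, t = 0 − 2·1 = -2  (check: 713·1 + 343·(-2) = 27)
  q = 12: r = 19, s = 0 − 12·1 = -12, t = 1 − 12·(-2) = 25  (check: 713·(-12) + 343·25 = 19)
  q = 1: r = 8, s = 1 − 1·(-12) = 13, t = -2 − 1·25 = -27  (check: 713·13 + 343·(-27) = 8)
  q = 2: r = 3, s = -12 − 2·13 = -38, t = 25 − 2·(-27) = 79  (check: 713·(-38) + 343·79 = 3)
  q = 2: r = 2, s = 13 − 2·(-38) = 89, t = -27 − 2·79 = -185  (check: 713·89 + 343·(-185) = 2)
  q = 1: r = 1, s = -38 − 1·89 = -127, t = 79 − 1·(-185) = 264  (check: 713·(-127) + 343·264 = 1)
The row with r = 1 (the gcd) gives the Bezout coefficients s = -127, t = 264.
Result: 713 · (-127) + 343 · (264) = 1.

gcd(713, 343) = 1; s = -127, t = 264 (check: 713·(-127) + 343·264 = 1).


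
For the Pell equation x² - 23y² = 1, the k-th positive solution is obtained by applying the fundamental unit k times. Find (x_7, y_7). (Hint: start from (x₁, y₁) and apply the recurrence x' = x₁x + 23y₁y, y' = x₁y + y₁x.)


Step 1: Find the fundamental solution (x₁, y₁) of x² - 23y² = 1.
  Expand √23 as a continued fraction. a₀ = ⌊√23⌋ = 4; iterate m_{k+1} = d_k·a_k − m_k, d_{k+1} = (23 − m_{k+1}²)/d_k, a_{k+1} = ⌊(a₀ + m_{k+1})/d_{k+1}⌋ (starting m₀ = 0, d₀ = 1), with convergents p_k = a_k·p_{k-1} + p_{k-2}, q_k = a_k·q_{k-1} + q_{k-2} (p₋₁ = 1, q₋₁ = 0):
  k = 0: a₀ = 4; p₀/q₀ = 4/1; p₀² − 23·q₀² = 16 − 23 = -7.
  k = 1: m = 4, d = 7, a = ⌊(4 + 4)/7⌋ = 1; p/q = (1·4 + 1)/(1·1 + 0) = 5/1; p² − 23·q² = 25 − 23 = 2.
  k = 2: m = 3, d = 2, a = ⌊(4 + 3)/2⌋ = 3; p/q = (3·5 + 4)/(3·1 + 1) = 19/4; p² − 23·q² = 361 − 368 = -7.
  k = 3: m = 3, d = 7, a = ⌊(4 + 3)/7⌋ = 1; p/q = (1·19 + 5)/(1·4 + 1) = 24/5; p² − 23·q² = 576 − 575 = 1.
  The first convergent with p² − 23·q² = 1 gives the fundamental solution (x₁, y₁) = (24, 5).
Step 2: Apply the recurrence (x_{n+1}, y_{n+1}) = (x₁x_n + 23y₁y_n, x₁y_n + y₁x_n) repeatedly.
  From (x_1, y_1) = (24, 5): x_2 = 24·24 + 23·5·5 = 1151; y_2 = 24·5 + 5·24 = 240.
  From (x_2, y_2) = (1151, 240): x_3 = 24·1151 + 23·5·240 = 55224; y_3 = 24·240 + 5·1151 = 11515.
  From (x_3, y_3) = (55224, 11515): x_4 = 24·55224 + 23·5·11515 = 2649601; y_4 = 24·11515 + 5·55224 = 552480.
  From (x_4, y_4) = (2649601, 552480): x_5 = 24·2649601 + 23·5·552480 = 127125624; y_5 = 24·552480 + 5·2649601 = 26507525.
  From (x_5, y_5) = (127125624, 26507525): x_6 = 24·127125624 + 23·5·26507525 = 6099380351; y_6 = 24·26507525 + 5·127125624 = 1271808720.
  From (x_6, y_6) = (6099380351, 1271808720): x_7 = 24·6099380351 + 23·5·1271808720 = 292643131224; y_7 = 24·1271808720 + 5·6099380351 = 61020311035.
Step 3: Verify x_7² - 23·y_7² = 85640002252587283738176 - 85640002252587283738175 = 1 (should be 1). ✓

(x_1, y_1) = (24, 5); (x_7, y_7) = (292643131224, 61020311035).


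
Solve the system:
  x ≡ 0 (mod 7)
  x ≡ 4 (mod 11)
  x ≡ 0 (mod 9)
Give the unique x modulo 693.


Moduli 7, 11, 9 are pairwise coprime; by CRT there is a unique solution modulo M = 7 · 11 · 9 = 693.
Solve pairwise, accumulating the modulus:
  Start with x ≡ 0 (mod 7).
  Combine with x ≡ 4 (mod 11): since gcd(7, 11) = 1, we get a unique residue mod 77.
    Write x = 0 + 7·t and substitute into x ≡ 4 (mod 11): 7·t ≡ 4 − 0 = 4 (mod 11).
    The inverse of 7 mod 11 is 8 (since 7·8 = 56 = 5·11 + 1), so t ≡ 8·4 = 32 ≡ 10 (mod 11).
    Then x = 0 + 7·10 = 70, valid modulo lcm(7, 11) = 77: x ≡ 70 (mod 77).
  Combine with x ≡ 0 (mod 9): since gcd(77, 9) = 1, we get a unique residue mod 693.
    Write x = 70 + 77·t and substitute into x ≡ 0 (mod 9): 77·t ≡ 0 − 70 = -70 (mod 9).
    Reduce coefficients mod 9: 5·t ≡ 2 (mod 9).
    The inverse of 5 mod 9 is 2 (since 5·2 = 10 = 1·9 + 1), so t ≡ 2·2 = 4 ≡ 4 (mod 9).
    Then x = 70 + 77·4 = 378, valid modulo lcm(77, 9) = 693: x ≡ 378 (mod 693).
Verify: 378 mod 7 = 0 ✓, 378 mod 11 = 4 ✓, 378 mod 9 = 0 ✓.

x ≡ 378 (mod 693).


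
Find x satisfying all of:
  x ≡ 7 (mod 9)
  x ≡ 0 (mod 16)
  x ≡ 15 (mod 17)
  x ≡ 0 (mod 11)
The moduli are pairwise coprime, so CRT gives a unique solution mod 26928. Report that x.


Product of moduli M = 9 · 16 · 17 · 11 = 26928.
Merge one congruence at a time:
  Start: x ≡ 7 (mod 9).
  Combine with x ≡ 0 (mod 16); new modulus lcm = 144.
    Write x = 7 + 9·t and substitute into x ≡ 0 (mod 16): 9·t ≡ 0 − 7 = -7 (mod 16).
    Reduce coefficients mod 16: 9·t ≡ 9 (mod 16).
    The inverse of 9 mod 16 is 9 (since 9·9 = 81 = 5·16 + 1), so t ≡ 9·9 = 81 ≡ 1 (mod 16).
    Then x = 7 + 9·1 = 16, valid modulo lcm(9, 16) = 144: x ≡ 16 (mod 144).
  Combine with x ≡ 15 (mod 17); new modulus lcm = 2448.
    Write x = 16 + 144·t and substitute into x ≡ 15 (mod 17): 144·t ≡ 15 − 16 = -1 (mod 17).
    Reduce coefficients mod 17: 8·t ≡ 16 (mod 17).
    The inverse of 8 mod 17 is 15 (since 8·15 = 120 = 7·17 + 1), so t ≡ 15·16 = 240 ≡ 2 (mod 17).
    Then x = 16 + 144·2 = 304, valid modulo lcm(144, 17) = 2448: x ≡ 304 (mod 2448).
  Combine with x ≡ 0 (mod 11); new modulus lcm = 26928.
    Write x = 304 + 2448·t and substitute into x ≡ 0 (mod 11): 2448·t ≡ 0 − 304 = -304 (mod 11).
    Reduce coefficients mod 11: 6·t ≡ 4 (mod 11).
    The inverse of 6 mod 11 is 2 (since 6·2 = 12 = 1·11 + 1), so t ≡ 2·4 = 8 ≡ 8 (mod 11).
    Then x = 304 + 2448·8 = 19888, valid modulo lcm(2448, 11) = 26928: x ≡ 19888 (mod 26928).
Verify against each original: 19888 mod 9 = 7, 19888 mod 16 = 0, 19888 mod 17 = 15, 19888 mod 11 = 0.

x ≡ 19888 (mod 26928).


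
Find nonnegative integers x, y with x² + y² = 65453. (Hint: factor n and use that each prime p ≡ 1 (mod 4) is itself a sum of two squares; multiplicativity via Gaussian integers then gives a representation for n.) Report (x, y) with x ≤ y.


Step 1: Factor n = 65453 = 29 · 37 · 61.
Step 2: Check the mod-4 condition on each prime factor: 29 ≡ 1 (mod 4), exponent 1; 37 ≡ 1 (mod 4), exponent 1; 61 ≡ 1 (mod 4), exponent 1.
All primes ≡ 3 (mod 4) appear to even exponent (or don't appear), so by the two-squares theorem n IS expressible as a sum of two squares.
Step 3: Build a representation. Here n = 29 · 37 · 61 is a product of primes ≡ 1 (mod 4). Each prime p ≡ 1 (mod 4) is itself a sum of two squares; find a² by testing p − a² for a perfect square:
  29: 29 − 1² = 28, 29 − 2² = 25 = 5² ⇒ 29 = 2² + 5².
  37: 37 − 1² = 36 = 6² ⇒ 37 = 1² + 6².
  61: 61 − 1² = 60, 61 − 2² = 57, 61 − 3² = 52, 61 − 4² = 45, 61 − 5² = 36 = 6² ⇒ 61 = 5² + 6².
  Combine using the Brahmagupta–Fibonacci identity (a² + b²)(c² + d²) = (ac − bd)² + (ad + bc)² = (ac + bd)² + (ad − bc)²:
  29 · 37 = 1073: from (2² + 5²)(1² + 6²), take (2·1 − 5·6, 2·6 + 5·1) = (2 − 30, 12 + 5) = (-28, 17); dropping signs (only squares matter) gives (28, 17); check 28² + 17² = 784 + 289 = 1073 ✓.
  1073 · 61 = 65453: from (28² + 17²)(5² + 6²), take (28·5 − 17·6, 28·6 + 17·5) = (140 − 102, 168 + 85) = (38, 253); check 38² + 253² = 1444 + 64009 = 65453 ✓.
Step 4: Order so x ≤ y and verify: 38² + 253² = 1444 + 64009 = 65453 = n. ✓

n = 65453 = 38² + 253² (one valid representation with x ≤ y).


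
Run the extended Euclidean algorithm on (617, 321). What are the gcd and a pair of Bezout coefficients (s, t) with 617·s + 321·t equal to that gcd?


Euclidean algorithm on (617, 321) — divide until remainder is 0:
  617 = 1 · 321 + 296
  321 = 1 · 296 + 25
  296 = 11 · 25 + 21
  25 = 1 · 21 + 4
  21 = 5 · 4 + 1
  4 = 4 · 1 + 0
gcd(617, 321) = 1.
Track Bezout coefficients alongside the remainders: start with r₀ = 617 = a·1 + b·0 (s = 1, t = 0) and r₁ = 321 = a·0 + b·1 (s = 0, t = 1); each new remainder r_{k+1} = r_{k-1} − q_k·r_k inherits s_{k+1} = s_{k-1} − q_k·s_k, t_{k+1} = t_{k-1} − q_k·t_k, so r_k = a·s_k + b·t_k at every step:
  q = 1: r = 296, s = 1 − 1·0 = 1, t = 0 − 1·1 = -1  (check: 617·1 + 321·(-1) = 296)
  q = 1: r = 25, s = 0 − 1·1 = -1, t = 1 − 1·(-1) = 2  (check: 617·(-1) + 321·2 = 25)
  q = 11: r = 21, s = 1 − 11·(-1) = 12, t = -1 − 11·2 = -23  (check: 617·12 + 321·(-23) = 21)
  q = 1: r = 4, s = -1 − 1·12 = -13, t = 2 − 1·(-23) = 25  (check: 617·(-13) + 321·25 = 4)
  q = 5: r = 1, s = 12 − 5·(-13) = 77, t = -23 − 5·25 = -148  (check: 617·77 + 321·(-148) = 1)
The row with r = 1 (the gcd) gives the Bezout coefficients s = 77, t = -148.
Result: 617 · (77) + 321 · (-148) = 1.

gcd(617, 321) = 1; s = 77, t = -148 (check: 617·77 + 321·(-148) = 1).


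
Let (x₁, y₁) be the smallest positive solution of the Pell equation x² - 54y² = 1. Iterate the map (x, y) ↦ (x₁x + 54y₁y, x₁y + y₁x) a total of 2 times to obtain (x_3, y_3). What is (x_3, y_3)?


Step 1: Find the fundamental solution (x₁, y₁) of x² - 54y² = 1.
  Expand √54 as a continued fraction. a₀ = ⌊√54⌋ = 7; iterate m_{k+1} = d_k·a_k − m_k, d_{k+1} = (54 − m_{k+1}²)/d_k, a_{k+1} = ⌊(a₀ + m_{k+1})/d_{k+1}⌋ (starting m₀ = 0, d₀ = 1), with convergents p_k = a_k·p_{k-1} + p_{k-2}, q_k = a_k·q_{k-1} + q_{k-2} (p₋₁ = 1, q₋₁ = 0):
  k = 0: a₀ = 7; p₀/q₀ = 7/1; p₀² − 54·q₀² = 49 − 54 = -5.
  k = 1: m = 7, d = 5, a = ⌊(7 + 7)/5⌋ = 2; p/q = (2·7 + 1)/(2·1 + 0) = 15/2; p² − 54·q² = 225 − 216 = 9.
  k = 2: m = 3, d = 9, a = ⌊(7 + 3)/9⌋ = 1; p/q = (1·15 + 7)/(1·2 + 1) = 22/3; p² − 54·q² = 484 − 486 = -2.
  k = 3: m = 6, d = 2, a = ⌊(7 + 6)/2⌋ = 6; p/q = (6·22 + 15)/(6·3 + 2) = 147/20; p² − 54·q² = 21609 − 21600 = 9.
  k = 4: m = 6, d = 9, a = ⌊(7 + 6)/9⌋ = 1; p/q = (1·147 + 22)/(1·20 + 3) = 169/23; p² − 54·q² = 28561 − 28566 = -5.
  k = 5: m = 3, d = 5, a = ⌊(7 + 3)/5⌋ = 2; p/q = (2·169 + 147)/(2·23 + 20) = 485/66; p² − 54·q² = 235225 − 235224 = 1.
  The first convergent with p² − 54·q² = 1 gives the fundamental solution (x₁, y₁) = (485, 66).
Step 2: Apply the recurrence (x_{n+1}, y_{n+1}) = (x₁x_n + 54y₁y_n, x₁y_n + y₁x_n) repeatedly.
  From (x_1, y_1) = (485, 66): x_2 = 485·485 + 54·66·66 = 470449; y_2 = 485·66 + 66·485 = 64020.
  From (x_2, y_2) = (470449, 64020): x_3 = 485·470449 + 54·66·64020 = 456335045; y_3 = 485·64020 + 66·470449 = 62099334.
Step 3: Verify x_3² - 54·y_3² = 208241673295152025 - 208241673295152024 = 1 (should be 1). ✓

(x_1, y_1) = (485, 66); (x_3, y_3) = (456335045, 62099334).


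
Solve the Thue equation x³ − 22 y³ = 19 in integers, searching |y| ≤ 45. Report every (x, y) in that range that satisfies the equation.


The equation is x³ - 22y³ = 19. For fixed y, x³ = 22·y³ + 19, so a solution requires the RHS to be a perfect cube.
Strategy: iterate y from -45 to 45, compute RHS = 22·y³ + 19, and check whether it is a (positive or negative) perfect cube.
Check small values of y:
  y = 0: RHS = 19 is not a perfect cube.
  y = 1: RHS = 41 is not a perfect cube.
  y = -1: RHS = -3 is not a perfect cube.
  y = 2: RHS = 195 is not a perfect cube.
  y = -2: RHS = -157 is not a perfect cube.
  y = 3: RHS = 613 is not a perfect cube.
  y = -3: RHS = -575 is not a perfect cube.
Continuing the search up to |y| = 45 finds no solutions either.
No (x, y) in the scanned range satisfies the equation.

No integer solutions with |y| ≤ 45.


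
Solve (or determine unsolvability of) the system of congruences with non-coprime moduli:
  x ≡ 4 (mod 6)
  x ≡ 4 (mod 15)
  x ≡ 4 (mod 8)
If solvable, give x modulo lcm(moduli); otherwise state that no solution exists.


Moduli 6, 15, 8 are not pairwise coprime, so CRT works modulo lcm(m_i) when all pairwise compatibility conditions hold.
Pairwise compatibility: gcd(m_i, m_j) must divide a_i - a_j for every pair.
Merge one congruence at a time:
  Start: x ≡ 4 (mod 6).
  Combine with x ≡ 4 (mod 15): gcd(6, 15) = 3; 4 - 4 = 0, which IS divisible by 3, so compatible.
    Write x = 4 + 6·t and substitute into x ≡ 4 (mod 15): 6·t ≡ 4 − 4 = 0 (mod 15).
    Divide the congruence (and modulus) by g = 3: 2·t ≡ 0 (mod 5).
    The inverse of 2 mod 5 is 3 (since 2·3 = 6 = 1·5 + 1), so t ≡ 3·0 = 0 ≡ 0 (mod 5).
    Then x = 4 + 6·0 = 4, valid modulo lcm(6, 15) = 30: x ≡ 4 (mod 30).
  Combine with x ≡ 4 (mod 8): gcd(30, 8) = 2; 4 - 4 = 0, which IS divisible by 2, so compatible.
    Write x = 4 + 30·t and substitute into x ≡ 4 (mod 8): 30·t ≡ 4 − 4 = 0 (mod 8).
    Divide the congruence (and modulus) by g = 2: 15·t ≡ 0 (mod 4).
    Reduce coefficients mod 4: 3·t ≡ 0 (mod 4).
    The inverse of 3 mod 4 is 3 (since 3·3 = 9 = 2·4 + 1), so t ≡ 3·0 = 0 ≡ 0 (mod 4).
    Then x = 4 + 30·0 = 4, valid modulo lcm(30, 8) = 120: x ≡ 4 (mod 120).
Verify: 4 mod 6 = 4, 4 mod 15 = 4, 4 mod 8 = 4.

x ≡ 4 (mod 120).


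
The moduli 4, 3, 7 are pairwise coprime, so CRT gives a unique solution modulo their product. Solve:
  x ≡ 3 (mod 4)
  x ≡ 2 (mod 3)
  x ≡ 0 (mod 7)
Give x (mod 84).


Moduli 4, 3, 7 are pairwise coprime; by CRT there is a unique solution modulo M = 4 · 3 · 7 = 84.
Solve pairwise, accumulating the modulus:
  Start with x ≡ 3 (mod 4).
  Combine with x ≡ 2 (mod 3): since gcd(4, 3) = 1, we get a unique residue mod 12.
    Write x = 3 + 4·t and substitute into x ≡ 2 (mod 3): 4·t ≡ 2 − 3 = -1 (mod 3).
    Reduce coefficients mod 3: 1·t ≡ 2 (mod 3).
    So t ≡ 2 (mod 3).
    Then x = 3 + 4·2 = 11, valid modulo lcm(4, 3) = 12: x ≡ 11 (mod 12).
  Combine with x ≡ 0 (mod 7): since gcd(12, 7) = 1, we get a unique residue mod 84.
    Write x = 11 + 12·t and substitute into x ≡ 0 (mod 7): 12·t ≡ 0 − 11 = -11 (mod 7).
    Reduce coefficients mod 7: 5·t ≡ 3 (mod 7).
    The inverse of 5 mod 7 is 3 (since 5·3 = 15 = 2·7 + 1), so t ≡ 3·3 = 9 ≡ 2 (mod 7).
    Then x = 11 + 12·2 = 35, valid modulo lcm(12, 7) = 84: x ≡ 35 (mod 84).
Verify: 35 mod 4 = 3 ✓, 35 mod 3 = 2 ✓, 35 mod 7 = 0 ✓.

x ≡ 35 (mod 84).


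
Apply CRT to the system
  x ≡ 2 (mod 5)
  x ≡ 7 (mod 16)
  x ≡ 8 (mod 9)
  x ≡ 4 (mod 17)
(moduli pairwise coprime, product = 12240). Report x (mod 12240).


Product of moduli M = 5 · 16 · 9 · 17 = 12240.
Merge one congruence at a time:
  Start: x ≡ 2 (mod 5).
  Combine with x ≡ 7 (mod 16); new modulus lcm = 80.
    Write x = 2 + 5·t and substitute into x ≡ 7 (mod 16): 5·t ≡ 7 − 2 = 5 (mod 16).
    The inverse of 5 mod 16 is 13 (since 5·13 = 65 = 4·16 + 1), so t ≡ 13·5 = 65 ≡ 1 (mod 16).
    Then x = 2 + 5·1 = 7, valid modulo lcm(5, 16) = 80: x ≡ 7 (mod 80).
  Combine with x ≡ 8 (mod 9); new modulus lcm = 720.
    Write x = 7 + 80·t and substitute into x ≡ 8 (mod 9): 80·t ≡ 8 − 7 = 1 (mod 9).
    Reduce coefficients mod 9: 8·t ≡ 1 (mod 9).
    The inverse of 8 mod 9 is 8 (since 8·8 = 64 = 7·9 + 1), so t ≡ 8·1 = 8 ≡ 8 (mod 9).
    Then x = 7 + 80·8 = 647, valid modulo lcm(80, 9) = 720: x ≡ 647 (mod 720).
  Combine with x ≡ 4 (mod 17); new modulus lcm = 12240.
    Write x = 647 + 720·t and substitute into x ≡ 4 (mod 17): 720·t ≡ 4 − 647 = -643 (mod 17).
    Reduce coefficients mod 17: 6·t ≡ 3 (mod 17).
    The inverse of 6 mod 17 is 3 (since 6·3 = 18 = 1·17 + 1), so t ≡ 3·3 = 9 ≡ 9 (mod 17).
    Then x = 647 + 720·9 = 7127, valid modulo lcm(720, 17) = 12240: x ≡ 7127 (mod 12240).
Verify against each original: 7127 mod 5 = 2, 7127 mod 16 = 7, 7127 mod 9 = 8, 7127 mod 17 = 4.

x ≡ 7127 (mod 12240).


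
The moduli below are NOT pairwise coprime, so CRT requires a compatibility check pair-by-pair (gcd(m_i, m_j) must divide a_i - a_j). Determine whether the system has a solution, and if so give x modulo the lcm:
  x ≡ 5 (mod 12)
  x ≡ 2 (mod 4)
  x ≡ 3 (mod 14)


Moduli 12, 4, 14 are not pairwise coprime, so CRT works modulo lcm(m_i) when all pairwise compatibility conditions hold.
Pairwise compatibility: gcd(m_i, m_j) must divide a_i - a_j for every pair.
Merge one congruence at a time:
  Start: x ≡ 5 (mod 12).
  Combine with x ≡ 2 (mod 4): gcd(12, 4) = 4, and 2 - 5 = -3 is NOT divisible by 4.
    ⇒ system is inconsistent (no integer solution).

No solution (the system is inconsistent).


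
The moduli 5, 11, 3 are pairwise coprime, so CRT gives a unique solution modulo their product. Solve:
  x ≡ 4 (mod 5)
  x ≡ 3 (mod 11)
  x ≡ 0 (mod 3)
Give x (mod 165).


Moduli 5, 11, 3 are pairwise coprime; by CRT there is a unique solution modulo M = 5 · 11 · 3 = 165.
Solve pairwise, accumulating the modulus:
  Start with x ≡ 4 (mod 5).
  Combine with x ≡ 3 (mod 11): since gcd(5, 11) = 1, we get a unique residue mod 55.
    Write x = 4 + 5·t and substitute into x ≡ 3 (mod 11): 5·t ≡ 3 − 4 = -1 (mod 11).
    Reduce coefficients mod 11: 5·t ≡ 10 (mod 11).
    The inverse of 5 mod 11 is 9 (since 5·9 = 45 = 4·11 + 1), so t ≡ 9·10 = 90 ≡ 2 (mod 11).
    Then x = 4 + 5·2 = 14, valid modulo lcm(5, 11) = 55: x ≡ 14 (mod 55).
  Combine with x ≡ 0 (mod 3): since gcd(55, 3) = 1, we get a unique residue mod 165.
    Write x = 14 + 55·t and substitute into x ≡ 0 (mod 3): 55·t ≡ 0 − 14 = -14 (mod 3).
    Reduce coefficients mod 3: 1·t ≡ 1 (mod 3).
    So t ≡ 1 (mod 3).
    Then x = 14 + 55·1 = 69, valid modulo lcm(55, 3) = 165: x ≡ 69 (mod 165).
Verify: 69 mod 5 = 4 ✓, 69 mod 11 = 3 ✓, 69 mod 3 = 0 ✓.

x ≡ 69 (mod 165).


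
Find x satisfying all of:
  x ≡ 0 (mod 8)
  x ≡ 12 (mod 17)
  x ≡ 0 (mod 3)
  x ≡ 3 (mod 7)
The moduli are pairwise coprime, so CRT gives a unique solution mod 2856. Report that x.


Product of moduli M = 8 · 17 · 3 · 7 = 2856.
Merge one congruence at a time:
  Start: x ≡ 0 (mod 8).
  Combine with x ≡ 12 (mod 17); new modulus lcm = 136.
    Write x = 0 + 8·t and substitute into x ≡ 12 (mod 17): 8·t ≡ 12 − 0 = 12 (mod 17).
    The inverse of 8 mod 17 is 15 (since 8·15 = 120 = 7·17 + 1), so t ≡ 15·12 = 180 ≡ 10 (mod 17).
    Then x = 0 + 8·10 = 80, valid modulo lcm(8, 17) = 136: x ≡ 80 (mod 136).
  Combine with x ≡ 0 (mod 3); new modulus lcm = 408.
    Write x = 80 + 136·t and substitute into x ≡ 0 (mod 3): 136·t ≡ 0 − 80 = -80 (mod 3).
    Reduce coefficients mod 3: 1·t ≡ 1 (mod 3).
    So t ≡ 1 (mod 3).
    Then x = 80 + 136·1 = 216, valid modulo lcm(136, 3) = 408: x ≡ 216 (mod 408).
  Combine with x ≡ 3 (mod 7); new modulus lcm = 2856.
    Write x = 216 + 408·t and substitute into x ≡ 3 (mod 7): 408·t ≡ 3 − 216 = -213 (mod 7).
    Reduce coefficients mod 7: 2·t ≡ 4 (mod 7).
    The inverse of 2 mod 7 is 4 (since 2·4 = 8 = 1·7 + 1), so t ≡ 4·4 = 16 ≡ 2 (mod 7).
    Then x = 216 + 408·2 = 1032, valid modulo lcm(408, 7) = 2856: x ≡ 1032 (mod 2856).
Verify against each original: 1032 mod 8 = 0, 1032 mod 17 = 12, 1032 mod 3 = 0, 1032 mod 7 = 3.

x ≡ 1032 (mod 2856).


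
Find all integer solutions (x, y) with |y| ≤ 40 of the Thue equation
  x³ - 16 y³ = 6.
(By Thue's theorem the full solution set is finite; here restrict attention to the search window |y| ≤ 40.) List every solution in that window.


The equation is x³ - 16y³ = 6. For fixed y, x³ = 16·y³ + 6, so a solution requires the RHS to be a perfect cube.
Strategy: iterate y from -40 to 40, compute RHS = 16·y³ + 6, and check whether it is a (positive or negative) perfect cube.
Check small values of y:
  y = 0: RHS = 6 is not a perfect cube.
  y = 1: RHS = 22 is not a perfect cube.
  y = -1: RHS = -10 is not a perfect cube.
  y = 2: RHS = 134 is not a perfect cube.
  y = -2: RHS = -122 is not a perfect cube.
  y = 3: RHS = 438 is not a perfect cube.
  y = -3: RHS = -426 is not a perfect cube.
Continuing the search up to |y| = 40 finds no solutions either.
No (x, y) in the scanned range satisfies the equation.

No integer solutions with |y| ≤ 40.


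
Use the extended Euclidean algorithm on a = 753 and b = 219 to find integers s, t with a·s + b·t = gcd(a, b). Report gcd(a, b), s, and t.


Euclidean algorithm on (753, 219) — divide until remainder is 0:
  753 = 3 · 219 + 96
  219 = 2 · 96 + 27
  96 = 3 · 27 + 15
  27 = 1 · 15 + 12
  15 = 1 · 12 + 3
  12 = 4 · 3 + 0
gcd(753, 219) = 3.
Track Bezout coefficients alongside the remainders: start with r₀ = 753 = a·1 + b·0 (s = 1, t = 0) and r₁ = 219 = a·0 + b·1 (s = 0, t = 1); each new remainder r_{k+1} = r_{k-1} − q_k·r_k inherits s_{k+1} = s_{k-1} − q_k·s_k, t_{k+1} = t_{k-1} − q_k·t_k, so r_k = a·s_k + b·t_k at every step:
  q = 3: r = 96, s = 1 − 3·0 = 1, t = 0 − 3·1 = -3  (check: 753·1 + 219·(-3) = 96)
  q = 2: r = 27, s = 0 − 2·1 = -2, t = 1 − 2·(-3) = 7  (check: 753·(-2) + 219·7 = 27)
  q = 3: r = 15, s = 1 − 3·(-2) = 7, t = -3 − 3·7 = -24  (check: 753·7 + 219·(-24) = 15)
  q = 1: r = 12, s = -2 − 1·7 = -9, t = 7 − 1·(-24) = 31  (check: 753·(-9) + 219·31 = 12)
  q = 1: r = 3, s = 7 − 1·(-9) = 16, t = -24 − 1·31 = -55  (check: 753·16 + 219·(-55) = 3)
The row with r = 3 (the gcd) gives the Bezout coefficients s = 16, t = -55.
Result: 753 · (16) + 219 · (-55) = 3.

gcd(753, 219) = 3; s = 16, t = -55 (check: 753·16 + 219·(-55) = 3).


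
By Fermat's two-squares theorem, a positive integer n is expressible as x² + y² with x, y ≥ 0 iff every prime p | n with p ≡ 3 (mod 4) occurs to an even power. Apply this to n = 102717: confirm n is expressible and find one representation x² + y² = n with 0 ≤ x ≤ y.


Step 1: Factor n = 102717 = 3^2 · 101 · 113.
Step 2: Check the mod-4 condition on each prime factor: 3 ≡ 3 (mod 4), exponent 2 (must be even); 101 ≡ 1 (mod 4), exponent 1; 113 ≡ 1 (mod 4), exponent 1.
All primes ≡ 3 (mod 4) appear to even exponent (or don't appear), so by the two-squares theorem n IS expressible as a sum of two squares.
Step 3: Build a representation. Group n = k² · m with k = 3 and m = 101 · 113 = 11413 (a product of primes ≡ 1 (mod 4)); a representation of m scales to one of n via (k·x)² + (k·y)² = k²(x² + y²). Each prime p ≡ 1 (mod 4) is itself a sum of two squares; find a² by testing p − a² for a perfect square:
  101: 101 − 1² = 100 = 10² ⇒ 101 = 1² + 10².
  113: 113 − 1² = 112, 113 − 2² = 109, 113 − 3² = 104, 113 − 4² = 97, 113 − 5² = 88, 113 − 6² = 77, 113 − 7² = 64 = 8² ⇒ 113 = 7² + 8².
  Combine using the Brahmagupta–Fibonacci identity (a² + b²)(c² + d²) = (ac − bd)² + (ad + bc)² = (ac + bd)² + (ad − bc)²:
  101 · 113 = 11413: from (1² + 10²)(7² + 8²), take (1·7 − 10·8, 1·8 + 10·7) = (7 − 80, 8 + 70) = (-73, 78); dropping signs (only squares matter) gives (73, 78); check 73² + 78² = 5329 + 6084 = 11413 ✓.
  Scale by k = 3: (3·73, 3·78) = (219, 234).
Step 4: Order so x ≤ y and verify: 219² + 234² = 47961 + 54756 = 102717 = n. ✓

n = 102717 = 219² + 234² (one valid representation with x ≤ y).


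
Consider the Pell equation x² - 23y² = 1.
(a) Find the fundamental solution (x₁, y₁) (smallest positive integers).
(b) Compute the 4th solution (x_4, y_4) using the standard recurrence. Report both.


Step 1: Find the fundamental solution (x₁, y₁) of x² - 23y² = 1.
  Expand √23 as a continued fraction. a₀ = ⌊√23⌋ = 4; iterate m_{k+1} = d_k·a_k − m_k, d_{k+1} = (23 − m_{k+1}²)/d_k, a_{k+1} = ⌊(a₀ + m_{k+1})/d_{k+1}⌋ (starting m₀ = 0, d₀ = 1), with convergents p_k = a_k·p_{k-1} + p_{k-2}, q_k = a_k·q_{k-1} + q_{k-2} (p₋₁ = 1, q₋₁ = 0):
  k = 0: a₀ = 4; p₀/q₀ = 4/1; p₀² − 23·q₀² = 16 − 23 = -7.
  k = 1: m = 4, d = 7, a = ⌊(4 + 4)/7⌋ = 1; p/q = (1·4 + 1)/(1·1 + 0) = 5/1; p² − 23·q² = 25 − 23 = 2.
  k = 2: m = 3, d = 2, a = ⌊(4 + 3)/2⌋ = 3; p/q = (3·5 + 4)/(3·1 + 1) = 19/4; p² − 23·q² = 361 − 368 = -7.
  k = 3: m = 3, d = 7, a = ⌊(4 + 3)/7⌋ = 1; p/q = (1·19 + 5)/(1·4 + 1) = 24/5; p² − 23·q² = 576 − 575 = 1.
  The first convergent with p² − 23·q² = 1 gives the fundamental solution (x₁, y₁) = (24, 5).
Step 2: Apply the recurrence (x_{n+1}, y_{n+1}) = (x₁x_n + 23y₁y_n, x₁y_n + y₁x_n) repeatedly.
  From (x_1, y_1) = (24, 5): x_2 = 24·24 + 23·5·5 = 1151; y_2 = 24·5 + 5·24 = 240.
  From (x_2, y_2) = (1151, 240): x_3 = 24·1151 + 23·5·240 = 55224; y_3 = 24·240 + 5·1151 = 11515.
  From (x_3, y_3) = (55224, 11515): x_4 = 24·55224 + 23·5·11515 = 2649601; y_4 = 24·11515 + 5·55224 = 552480.
Step 3: Verify x_4² - 23·y_4² = 7020385459201 - 7020385459200 = 1 (should be 1). ✓

(x_1, y_1) = (24, 5); (x_4, y_4) = (2649601, 552480).


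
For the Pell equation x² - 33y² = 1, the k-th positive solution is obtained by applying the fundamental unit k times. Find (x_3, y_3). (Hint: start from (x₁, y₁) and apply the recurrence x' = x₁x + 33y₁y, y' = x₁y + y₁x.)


Step 1: Find the fundamental solution (x₁, y₁) of x² - 33y² = 1.
  Expand √33 as a continued fraction. a₀ = ⌊√33⌋ = 5; iterate m_{k+1} = d_k·a_k − m_k, d_{k+1} = (33 − m_{k+1}²)/d_k, a_{k+1} = ⌊(a₀ + m_{k+1})/d_{k+1}⌋ (starting m₀ = 0, d₀ = 1), with convergents p_k = a_k·p_{k-1} + p_{k-2}, q_k = a_k·q_{k-1} + q_{k-2} (p₋₁ = 1, q₋₁ = 0):
  k = 0: a₀ = 5; p₀/q₀ = 5/1; p₀² − 33·q₀² = 25 − 33 = -8.
  k = 1: m = 5, d = 8, a = ⌊(5 + 5)/8⌋ = 1; p/q = (1·5 + 1)/(1·1 + 0) = 6/1; p² − 33·q² = 36 − 33 = 3.
  k = 2: m = 3, d = 3, a = ⌊(5 + 3)/3⌋ = 2; p/q = (2·6 + 5)/(2·1 + 1) = 17/3; p² − 33·q² = 289 − 297 = -8.
  k = 3: m = 3, d = 8, a = ⌊(5 + 3)/8⌋ = 1; p/q = (1·17 + 6)/(1·3 + 1) = 23/4; p² − 33·q² = 529 − 528 = 1.
  The first convergent with p² − 33·q² = 1 gives the fundamental solution (x₁, y₁) = (23, 4).
Step 2: Apply the recurrence (x_{n+1}, y_{n+1}) = (x₁x_n + 33y₁y_n, x₁y_n + y₁x_n) repeatedly.
  From (x_1, y_1) = (23, 4): x_2 = 23·23 + 33·4·4 = 1057; y_2 = 23·4 + 4·23 = 184.
  From (x_2, y_2) = (1057, 184): x_3 = 23·1057 + 33·4·184 = 48599; y_3 = 23·184 + 4·1057 = 8460.
Step 3: Verify x_3² - 33·y_3² = 2361862801 - 2361862800 = 1 (should be 1). ✓

(x_1, y_1) = (23, 4); (x_3, y_3) = (48599, 8460).


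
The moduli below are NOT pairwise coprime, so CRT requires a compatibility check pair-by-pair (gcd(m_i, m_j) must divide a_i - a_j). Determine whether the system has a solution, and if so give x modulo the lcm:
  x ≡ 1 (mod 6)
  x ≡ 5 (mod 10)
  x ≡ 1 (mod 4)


Moduli 6, 10, 4 are not pairwise coprime, so CRT works modulo lcm(m_i) when all pairwise compatibility conditions hold.
Pairwise compatibility: gcd(m_i, m_j) must divide a_i - a_j for every pair.
Merge one congruence at a time:
  Start: x ≡ 1 (mod 6).
  Combine with x ≡ 5 (mod 10): gcd(6, 10) = 2; 5 - 1 = 4, which IS divisible by 2, so compatible.
    Write x = 1 + 6·t and substitute into x ≡ 5 (mod 10): 6·t ≡ 5 − 1 = 4 (mod 10).
    Divide the congruence (and modulus) by g = 2: 3·t ≡ 2 (mod 5).
    The inverse of 3 mod 5 is 2 (since 3·2 = 6 = 1·5 + 1), so t ≡ 2·2 = 4 ≡ 4 (mod 5).
    Then x = 1 + 6·4 = 25, valid modulo lcm(6, 10) = 30: x ≡ 25 (mod 30).
  Combine with x ≡ 1 (mod 4): gcd(30, 4) = 2; 1 - 25 = -24, which IS divisible by 2, so compatible.
    Write x = 25 + 30·t and substitute into x ≡ 1 (mod 4): 30·t ≡ 1 − 25 = -24 (mod 4).
    Divide the congruence (and modulus) by g = 2: 15·t ≡ -12 (mod 2).
    Reduce coefficients mod 2: 1·t ≡ 0 (mod 2).
    So t ≡ 0 (mod 2).
    Then x = 25 + 30·0 = 25, valid modulo lcm(30, 4) = 60: x ≡ 25 (mod 60).
Verify: 25 mod 6 = 1, 25 mod 10 = 5, 25 mod 4 = 1.

x ≡ 25 (mod 60).


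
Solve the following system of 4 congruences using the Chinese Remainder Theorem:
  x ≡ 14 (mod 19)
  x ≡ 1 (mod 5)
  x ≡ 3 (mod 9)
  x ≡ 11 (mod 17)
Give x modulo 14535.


Product of moduli M = 19 · 5 · 9 · 17 = 14535.
Merge one congruence at a time:
  Start: x ≡ 14 (mod 19).
  Combine with x ≡ 1 (mod 5); new modulus lcm = 95.
    Write x = 14 + 19·t and substitute into x ≡ 1 (mod 5): 19·t ≡ 1 − 14 = -13 (mod 5).
    Reduce coefficients mod 5: 4·t ≡ 2 (mod 5).
    The inverse of 4 mod 5 is 4 (since 4·4 = 16 = 3·5 + 1), so t ≡ 4·2 = 8 ≡ 3 (mod 5).
    Then x = 14 + 19·3 = 71, valid modulo lcm(19, 5) = 95: x ≡ 71 (mod 95).
  Combine with x ≡ 3 (mod 9); new modulus lcm = 855.
    Write x = 71 + 95·t and substitute into x ≡ 3 (mod 9): 95·t ≡ 3 − 71 = -68 (mod 9).
    Reduce coefficients mod 9: 5·t ≡ 4 (mod 9).
    The inverse of 5 mod 9 is 2 (since 5·2 = 10 = 1·9 + 1), so t ≡ 2·4 = 8 ≡ 8 (mod 9).
    Then x = 71 + 95·8 = 831, valid modulo lcm(95, 9) = 855: x ≡ 831 (mod 855).
  Combine with x ≡ 11 (mod 17); new modulus lcm = 14535.
    Write x = 831 + 855·t and substitute into x ≡ 11 (mod 17): 855·t ≡ 11 − 831 = -820 (mod 17).
    Reduce coefficients mod 17: 5·t ≡ 13 (mod 17).
    The inverse of 5 mod 17 is 7 (since 5·7 = 35 = 2·17 + 1), so t ≡ 7·13 = 91 ≡ 6 (mod 17).
    Then x = 831 + 855·6 = 5961, valid modulo lcm(855, 17) = 14535: x ≡ 5961 (mod 14535).
Verify against each original: 5961 mod 19 = 14, 5961 mod 5 = 1, 5961 mod 9 = 3, 5961 mod 17 = 11.

x ≡ 5961 (mod 14535).


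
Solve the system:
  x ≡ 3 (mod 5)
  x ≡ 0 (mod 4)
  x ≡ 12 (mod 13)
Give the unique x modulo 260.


Moduli 5, 4, 13 are pairwise coprime; by CRT there is a unique solution modulo M = 5 · 4 · 13 = 260.
Solve pairwise, accumulating the modulus:
  Start with x ≡ 3 (mod 5).
  Combine with x ≡ 0 (mod 4): since gcd(5, 4) = 1, we get a unique residue mod 20.
    Write x = 3 + 5·t and substitute into x ≡ 0 (mod 4): 5·t ≡ 0 − 3 = -3 (mod 4).
    Reduce coefficients mod 4: 1·t ≡ 1 (mod 4).
    So t ≡ 1 (mod 4).
    Then x = 3 + 5·1 = 8, valid modulo lcm(5, 4) = 20: x ≡ 8 (mod 20).
  Combine with x ≡ 12 (mod 13): since gcd(20, 13) = 1, we get a unique residue mod 260.
    Write x = 8 + 20·t and substitute into x ≡ 12 (mod 13): 20·t ≡ 12 − 8 = 4 (mod 13).
    Reduce coefficients mod 13: 7·t ≡ 4 (mod 13).
    The inverse of 7 mod 13 is 2 (since 7·2 = 14 = 1·13 + 1), so t ≡ 2·4 = 8 ≡ 8 (mod 13).
    Then x = 8 + 20·8 = 168, valid modulo lcm(20, 13) = 260: x ≡ 168 (mod 260).
Verify: 168 mod 5 = 3 ✓, 168 mod 4 = 0 ✓, 168 mod 13 = 12 ✓.

x ≡ 168 (mod 260).


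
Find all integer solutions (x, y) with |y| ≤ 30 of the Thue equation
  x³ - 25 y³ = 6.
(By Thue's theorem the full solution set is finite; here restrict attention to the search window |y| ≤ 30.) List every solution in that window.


The equation is x³ - 25y³ = 6. For fixed y, x³ = 25·y³ + 6, so a solution requires the RHS to be a perfect cube.
Strategy: iterate y from -30 to 30, compute RHS = 25·y³ + 6, and check whether it is a (positive or negative) perfect cube.
Check small values of y:
  y = 0: RHS = 6 is not a perfect cube.
  y = 1: RHS = 31 is not a perfect cube.
  y = -1: RHS = -19 is not a perfect cube.
  y = 2: RHS = 206 is not a perfect cube.
  y = -2: RHS = -194 is not a perfect cube.
  y = 3: RHS = 681 is not a perfect cube.
  y = -3: RHS = -669 is not a perfect cube.
Continuing the search up to |y| = 30 finds no solutions either.
No (x, y) in the scanned range satisfies the equation.

No integer solutions with |y| ≤ 30.


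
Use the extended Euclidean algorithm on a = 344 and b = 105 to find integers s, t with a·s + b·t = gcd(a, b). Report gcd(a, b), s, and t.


Euclidean algorithm on (344, 105) — divide until remainder is 0:
  344 = 3 · 105 + 29
  105 = 3 · 29 + 18
  29 = 1 · 18 + 11
  18 = 1 · 11 + 7
  11 = 1 · 7 + 4
  7 = 1 · 4 + 3
  4 = 1 · 3 + 1
  3 = 3 · 1 + 0
gcd(344, 105) = 1.
Track Bezout coefficients alongside the remainders: start with r₀ = 344 = a·1 + b·0 (s = 1, t = 0) and r₁ = 105 = a·0 + b·1 (s = 0, t = 1); each new remainder r_{k+1} = r_{k-1} − q_k·r_k inherits s_{k+1} = s_{k-1} − q_k·s_k, t_{k+1} = t_{k-1} − q_k·t_k, so r_k = a·s_k + b·t_k at every step:
  q = 3: r = 29, s = 1 − 3·0 = 1, t = 0 − 3·1 = -3  (check: 344·1 + 105·(-3) = 29)
  q = 3: r = 18, s = 0 − 3·1 = -3, t = 1 − 3·(-3) = 10  (check: 344·(-3) + 105·10 = 18)
  q = 1: r = 11, s = 1 − 1·(-3) = 4, t = -3 − 1·10 = -13  (check: 344·4 + 105·(-13) = 11)
  q = 1: r = 7, s = -3 − 1·4 = -7, t = 10 − 1·(-13) = 23  (check: 344·(-7) + 105·23 = 7)
  q = 1: r = 4, s = 4 − 1·(-7) = 11, t = -13 − 1·23 = -36  (check: 344·11 + 105·(-36) = 4)
  q = 1: r = 3, s = -7 − 1·11 = -18, t = 23 − 1·(-36) = 59  (check: 344·(-18) + 105·59 = 3)
  q = 1: r = 1, s = 11 − 1·(-18) = 29, t = -36 − 1·59 = -95  (check: 344·29 + 105·(-95) = 1)
The row with r = 1 (the gcd) gives the Bezout coefficients s = 29, t = -95.
Result: 344 · (29) + 105 · (-95) = 1.

gcd(344, 105) = 1; s = 29, t = -95 (check: 344·29 + 105·(-95) = 1).


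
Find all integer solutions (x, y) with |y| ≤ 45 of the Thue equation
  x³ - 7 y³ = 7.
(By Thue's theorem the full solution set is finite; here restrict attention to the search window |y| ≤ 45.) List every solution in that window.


The equation is x³ - 7y³ = 7. For fixed y, x³ = 7·y³ + 7, so a solution requires the RHS to be a perfect cube.
Strategy: iterate y from -45 to 45, compute RHS = 7·y³ + 7, and check whether it is a (positive or negative) perfect cube.
Check small values of y:
  y = 0: RHS = 7 is not a perfect cube.
  y = 1: RHS = 14 is not a perfect cube.
  y = -1: RHS = 0 = (0)³ ⇒ x = 0 works.
  y = 2: RHS = 63 is not a perfect cube.
  y = -2: RHS = -49 is not a perfect cube.
  y = 3: RHS = 196 is not a perfect cube.
  y = -3: RHS = -182 is not a perfect cube.
Continuing the search up to |y| = 45 finds no further solutions beyond those listed.
Collected solutions: (0, -1).

Solutions (with |y| ≤ 45): (0, -1).


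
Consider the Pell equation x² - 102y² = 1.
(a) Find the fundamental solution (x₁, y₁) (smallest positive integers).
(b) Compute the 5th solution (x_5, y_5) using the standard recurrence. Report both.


Step 1: Find the fundamental solution (x₁, y₁) of x² - 102y² = 1.
  Expand √102 as a continued fraction. a₀ = ⌊√102⌋ = 10; iterate m_{k+1} = d_k·a_k − m_k, d_{k+1} = (102 − m_{k+1}²)/d_k, a_{k+1} = ⌊(a₀ + m_{k+1})/d_{k+1}⌋ (starting m₀ = 0, d₀ = 1), with convergents p_k = a_k·p_{k-1} + p_{k-2}, q_k = a_k·q_{k-1} + q_{k-2} (p₋₁ = 1, q₋₁ = 0):
  k = 0: a₀ = 10; p₀/q₀ = 10/1; p₀² − 102·q₀² = 100 − 102 = -2.
  k = 1: m = 10, d = 2, a = ⌊(10 + 10)/2⌋ = 10; p/q = (10·10 + 1)/(10·1 + 0) = 101/10; p² − 102·q² = 10201 − 10200 = 1.
  The first convergent with p² − 102·q² = 1 gives the fundamental solution (x₁, y₁) = (101, 10).
Step 2: Apply the recurrence (x_{n+1}, y_{n+1}) = (x₁x_n + 102y₁y_n, x₁y_n + y₁x_n) repeatedly.
  From (x_1, y_1) = (101, 10): x_2 = 101·101 + 102·10·10 = 20401; y_2 = 101·10 + 10·101 = 2020.
  From (x_2, y_2) = (20401, 2020): x_3 = 101·20401 + 102·10·2020 = 4120901; y_3 = 101·2020 + 10·20401 = 408030.
  From (x_3, y_3) = (4120901, 408030): x_4 = 101·4120901 + 102·10·408030 = 832401601; y_4 = 101·408030 + 10·4120901 = 82420040.
  From (x_4, y_4) = (832401601, 82420040): x_5 = 101·832401601 + 102·10·82420040 = 168141002501; y_5 = 101·82420040 + 10·832401601 = 16648440050.
Step 3: Verify x_5² - 102·y_5² = 28271396722041288255001 - 28271396722041288255000 = 1 (should be 1). ✓

(x_1, y_1) = (101, 10); (x_5, y_5) = (168141002501, 16648440050).


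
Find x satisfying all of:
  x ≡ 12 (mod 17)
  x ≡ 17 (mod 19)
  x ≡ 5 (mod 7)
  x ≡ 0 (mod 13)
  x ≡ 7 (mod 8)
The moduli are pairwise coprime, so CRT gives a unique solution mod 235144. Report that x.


Product of moduli M = 17 · 19 · 7 · 13 · 8 = 235144.
Merge one congruence at a time:
  Start: x ≡ 12 (mod 17).
  Combine with x ≡ 17 (mod 19); new modulus lcm = 323.
    Write x = 12 + 17·t and substitute into x ≡ 17 (mod 19): 17·t ≡ 17 − 12 = 5 (mod 19).
    The inverse of 17 mod 19 is 9 (since 17·9 = 153 = 8·19 + 1), so t ≡ 9·5 = 45 ≡ 7 (mod 19).
    Then x = 12 + 17·7 = 131, valid modulo lcm(17, 19) = 323: x ≡ 131 (mod 323).
  Combine with x ≡ 5 (mod 7); new modulus lcm = 2261.
    Write x = 131 + 323·t and substitute into x ≡ 5 (mod 7): 323·t ≡ 5 − 131 = -126 (mod 7).
    Reduce coefficients mod 7: 1·t ≡ 0 (mod 7).
    So t ≡ 0 (mod 7).
    Then x = 131 + 323·0 = 131, valid modulo lcm(323, 7) = 2261: x ≡ 131 (mod 2261).
  Combine with x ≡ 0 (mod 13); new modulus lcm = 29393.
    Write x = 131 + 2261·t and substitute into x ≡ 0 (mod 13): 2261·t ≡ 0 − 131 = -131 (mod 13).
    Reduce coefficients mod 13: 12·t ≡ 12 (mod 13).
    The inverse of 12 mod 13 is 12 (since 12·12 = 144 = 11·13 + 1), so t ≡ 12·12 = 144 ≡ 1 (mod 13).
    Then x = 131 + 2261·1 = 2392, valid modulo lcm(2261, 13) = 29393: x ≡ 2392 (mod 29393).
  Combine with x ≡ 7 (mod 8); new modulus lcm = 235144.
    Write x = 2392 + 29393·t and substitute into x ≡ 7 (mod 8): 29393·t ≡ 7 − 2392 = -2385 (mod 8).
    Reduce coefficients mod 8: 1·t ≡ 7 (mod 8).
    So t ≡ 7 (mod 8).
    Then x = 2392 + 29393·7 = 208143, valid modulo lcm(29393, 8) = 235144: x ≡ 208143 (mod 235144).
Verify against each original: 208143 mod 17 = 12, 208143 mod 19 = 17, 208143 mod 7 = 5, 208143 mod 13 = 0, 208143 mod 8 = 7.

x ≡ 208143 (mod 235144).


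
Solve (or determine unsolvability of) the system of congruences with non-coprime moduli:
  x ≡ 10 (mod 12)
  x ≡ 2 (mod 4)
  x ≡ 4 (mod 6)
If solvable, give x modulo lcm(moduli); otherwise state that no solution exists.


Moduli 12, 4, 6 are not pairwise coprime, so CRT works modulo lcm(m_i) when all pairwise compatibility conditions hold.
Pairwise compatibility: gcd(m_i, m_j) must divide a_i - a_j for every pair.
Merge one congruence at a time:
  Start: x ≡ 10 (mod 12).
  Combine with x ≡ 2 (mod 4): gcd(12, 4) = 4; 2 - 10 = -8, which IS divisible by 4, so compatible.
    Write x = 10 + 12·t and substitute into x ≡ 2 (mod 4): 12·t ≡ 2 − 10 = -8 (mod 4).
    Divide the congruence (and modulus) by g = 4: 3·t ≡ -2 (mod 1).
    Modulo 1 every t works; take t = 0.
    Then x = 10 + 12·0 = 10, valid modulo lcm(12, 4) = 12: x ≡ 10 (mod 12).
  Combine with x ≡ 4 (mod 6): gcd(12, 6) = 6; 4 - 10 = -6, which IS divisible by 6, so compatible.
    Write x = 10 + 12·t and substitute into x ≡ 4 (mod 6): 12·t ≡ 4 − 10 = -6 (mod 6).
    Divide the congruence (and modulus) by g = 6: 2·t ≡ -1 (mod 1).
    Modulo 1 every t works; take t = 0.
    Then x = 10 + 12·0 = 10, valid modulo lcm(12, 6) = 12: x ≡ 10 (mod 12).
Verify: 10 mod 12 = 10, 10 mod 4 = 2, 10 mod 6 = 4.

x ≡ 10 (mod 12).


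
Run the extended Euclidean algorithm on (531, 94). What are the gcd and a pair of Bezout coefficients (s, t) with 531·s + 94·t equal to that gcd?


Euclidean algorithm on (531, 94) — divide until remainder is 0:
  531 = 5 · 94 + 61
  94 = 1 · 61 + 33
  61 = 1 · 33 + 28
  33 = 1 · 28 + 5
  28 = 5 · 5 + 3
  5 = 1 · 3 + 2
  3 = 1 · 2 + 1
  2 = 2 · 1 + 0
gcd(531, 94) = 1.
Track Bezout coefficients alongside the remainders: start with r₀ = 531 = a·1 + b·0 (s = 1, t = 0) and r₁ = 94 = a·0 + b·1 (s = 0, t = 1); each new remainder r_{k+1} = r_{k-1} − q_k·r_k inherits s_{k+1} = s_{k-1} − q_k·s_k, t_{k+1} = t_{k-1} − q_k·t_k, so r_k = a·s_k + b·t_k at every step:
  q = 5: r = 61, s = 1 − 5·0 = 1, t = 0 − 5·1 = -5  (check: 531·1 + 94·(-5) = 61)
  q = 1: r = 33, s = 0 − 1·1 = -1, t = 1 − 1·(-5) = 6  (check: 531·(-1) + 94·6 = 33)
  q = 1: r = 28, s = 1 − 1·(-1) = 2, t = -5 − 1·6 = -11  (check: 531·2 + 94·(-11) = 28)
  q = 1: r = 5, s = -1 − 1·2 = -3, t = 6 − 1·(-11) = 17  (check: 531·(-3) + 94·17 = 5)
  q = 5: r = 3, s = 2 − 5·(-3) = 17, t = -11 − 5·17 = -96  (check: 531·17 + 94·(-96) = 3)
  q = 1: r = 2, s = -3 − 1·17 = -20, t = 17 − 1·(-96) = 113  (check: 531·(-20) + 94·113 = 2)
  q = 1: r = 1, s = 17 − 1·(-20) = 37, t = -96 − 1·113 = -209  (check: 531·37 + 94·(-209) = 1)
The row with r = 1 (the gcd) gives the Bezout coefficients s = 37, t = -209.
Result: 531 · (37) + 94 · (-209) = 1.

gcd(531, 94) = 1; s = 37, t = -209 (check: 531·37 + 94·(-209) = 1).
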